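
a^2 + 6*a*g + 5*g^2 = (a + g)*(a + 5*g)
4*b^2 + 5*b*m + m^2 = (b + m)*(4*b + m)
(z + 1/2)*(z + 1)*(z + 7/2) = z^3 + 5*z^2 + 23*z/4 + 7/4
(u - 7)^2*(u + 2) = u^3 - 12*u^2 + 21*u + 98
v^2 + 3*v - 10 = (v - 2)*(v + 5)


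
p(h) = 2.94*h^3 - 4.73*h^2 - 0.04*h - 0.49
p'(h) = 8.82*h^2 - 9.46*h - 0.04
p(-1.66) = -26.91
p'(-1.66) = 39.97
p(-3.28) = -154.99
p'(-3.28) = 125.88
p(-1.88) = -36.67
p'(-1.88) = 48.92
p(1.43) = -1.62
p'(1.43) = 4.47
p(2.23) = 8.50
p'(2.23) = 22.73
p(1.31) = -2.05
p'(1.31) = 2.70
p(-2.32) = -62.57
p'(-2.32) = 69.38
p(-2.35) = -64.67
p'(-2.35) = 70.90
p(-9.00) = -2526.52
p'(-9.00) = 799.52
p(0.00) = -0.49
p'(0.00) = -0.04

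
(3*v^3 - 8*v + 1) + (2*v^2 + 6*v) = 3*v^3 + 2*v^2 - 2*v + 1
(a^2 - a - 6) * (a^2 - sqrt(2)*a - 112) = a^4 - sqrt(2)*a^3 - a^3 - 118*a^2 + sqrt(2)*a^2 + 6*sqrt(2)*a + 112*a + 672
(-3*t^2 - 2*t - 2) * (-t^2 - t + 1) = 3*t^4 + 5*t^3 + t^2 - 2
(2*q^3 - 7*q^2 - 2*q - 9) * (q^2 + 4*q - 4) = 2*q^5 + q^4 - 38*q^3 + 11*q^2 - 28*q + 36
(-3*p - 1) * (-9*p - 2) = 27*p^2 + 15*p + 2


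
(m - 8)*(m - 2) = m^2 - 10*m + 16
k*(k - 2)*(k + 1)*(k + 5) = k^4 + 4*k^3 - 7*k^2 - 10*k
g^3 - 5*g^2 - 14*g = g*(g - 7)*(g + 2)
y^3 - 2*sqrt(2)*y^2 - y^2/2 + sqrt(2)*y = y*(y - 1/2)*(y - 2*sqrt(2))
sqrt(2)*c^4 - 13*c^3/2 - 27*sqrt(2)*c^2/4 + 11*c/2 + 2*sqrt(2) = (c - 4*sqrt(2))*(c - sqrt(2)/2)*(c + sqrt(2))*(sqrt(2)*c + 1/2)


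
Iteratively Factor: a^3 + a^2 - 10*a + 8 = (a + 4)*(a^2 - 3*a + 2) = (a - 1)*(a + 4)*(a - 2)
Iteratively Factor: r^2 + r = (r + 1)*(r)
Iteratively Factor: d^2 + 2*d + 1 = (d + 1)*(d + 1)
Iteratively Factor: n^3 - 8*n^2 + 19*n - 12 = (n - 3)*(n^2 - 5*n + 4) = (n - 4)*(n - 3)*(n - 1)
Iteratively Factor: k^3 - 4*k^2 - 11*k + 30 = (k - 5)*(k^2 + k - 6) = (k - 5)*(k - 2)*(k + 3)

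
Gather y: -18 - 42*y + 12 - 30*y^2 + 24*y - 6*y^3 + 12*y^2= -6*y^3 - 18*y^2 - 18*y - 6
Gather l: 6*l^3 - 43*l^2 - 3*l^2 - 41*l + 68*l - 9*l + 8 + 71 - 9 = 6*l^3 - 46*l^2 + 18*l + 70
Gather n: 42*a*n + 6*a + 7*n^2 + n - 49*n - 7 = 6*a + 7*n^2 + n*(42*a - 48) - 7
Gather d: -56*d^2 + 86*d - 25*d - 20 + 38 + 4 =-56*d^2 + 61*d + 22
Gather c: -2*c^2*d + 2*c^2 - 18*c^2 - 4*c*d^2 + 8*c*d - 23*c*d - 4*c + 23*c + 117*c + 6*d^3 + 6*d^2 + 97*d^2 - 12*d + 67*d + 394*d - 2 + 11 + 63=c^2*(-2*d - 16) + c*(-4*d^2 - 15*d + 136) + 6*d^3 + 103*d^2 + 449*d + 72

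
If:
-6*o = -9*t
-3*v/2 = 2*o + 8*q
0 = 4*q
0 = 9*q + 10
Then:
No Solution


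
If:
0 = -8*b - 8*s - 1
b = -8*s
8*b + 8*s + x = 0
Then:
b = -1/7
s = 1/56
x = 1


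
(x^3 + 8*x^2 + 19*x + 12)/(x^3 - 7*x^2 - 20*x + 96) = (x^2 + 4*x + 3)/(x^2 - 11*x + 24)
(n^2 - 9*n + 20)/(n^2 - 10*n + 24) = (n - 5)/(n - 6)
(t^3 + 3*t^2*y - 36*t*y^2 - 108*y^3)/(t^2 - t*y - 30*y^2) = (t^2 + 9*t*y + 18*y^2)/(t + 5*y)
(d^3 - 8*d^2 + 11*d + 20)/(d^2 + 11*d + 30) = (d^3 - 8*d^2 + 11*d + 20)/(d^2 + 11*d + 30)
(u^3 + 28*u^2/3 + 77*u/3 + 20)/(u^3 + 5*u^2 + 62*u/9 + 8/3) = 3*(u + 5)/(3*u + 2)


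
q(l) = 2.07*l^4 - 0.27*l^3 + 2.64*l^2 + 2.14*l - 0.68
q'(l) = 8.28*l^3 - 0.81*l^2 + 5.28*l + 2.14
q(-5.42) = 1894.62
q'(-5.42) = -1368.61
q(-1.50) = 13.44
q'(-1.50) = -35.55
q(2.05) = 49.03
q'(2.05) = 80.89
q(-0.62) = -0.62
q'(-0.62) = -3.42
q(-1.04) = 2.68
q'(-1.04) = -13.54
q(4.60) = 965.58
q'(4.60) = 815.23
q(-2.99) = 189.19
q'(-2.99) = -242.22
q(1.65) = 24.17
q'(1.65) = 45.84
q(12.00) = 42862.12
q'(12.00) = 14256.70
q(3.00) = 189.88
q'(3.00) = 234.25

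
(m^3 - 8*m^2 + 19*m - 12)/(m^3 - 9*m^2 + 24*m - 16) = (m - 3)/(m - 4)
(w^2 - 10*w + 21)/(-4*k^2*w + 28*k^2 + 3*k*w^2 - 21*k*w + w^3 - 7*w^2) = (w - 3)/(-4*k^2 + 3*k*w + w^2)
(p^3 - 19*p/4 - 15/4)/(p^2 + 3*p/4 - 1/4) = (4*p^2 - 4*p - 15)/(4*p - 1)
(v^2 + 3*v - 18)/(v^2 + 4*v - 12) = (v - 3)/(v - 2)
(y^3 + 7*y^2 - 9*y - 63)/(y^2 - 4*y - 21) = (y^2 + 4*y - 21)/(y - 7)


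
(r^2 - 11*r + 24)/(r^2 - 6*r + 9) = (r - 8)/(r - 3)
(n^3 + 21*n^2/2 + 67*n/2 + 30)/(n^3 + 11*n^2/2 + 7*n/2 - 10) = (2*n^2 + 13*n + 15)/(2*n^2 + 3*n - 5)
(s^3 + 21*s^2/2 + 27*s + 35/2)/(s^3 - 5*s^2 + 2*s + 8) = (2*s^2 + 19*s + 35)/(2*(s^2 - 6*s + 8))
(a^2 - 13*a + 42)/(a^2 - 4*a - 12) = (a - 7)/(a + 2)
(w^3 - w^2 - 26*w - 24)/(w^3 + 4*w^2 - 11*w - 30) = (w^3 - w^2 - 26*w - 24)/(w^3 + 4*w^2 - 11*w - 30)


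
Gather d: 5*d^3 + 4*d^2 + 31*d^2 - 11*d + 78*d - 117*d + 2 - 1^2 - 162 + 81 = 5*d^3 + 35*d^2 - 50*d - 80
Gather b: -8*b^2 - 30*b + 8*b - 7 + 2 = -8*b^2 - 22*b - 5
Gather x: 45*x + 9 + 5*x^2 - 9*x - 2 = 5*x^2 + 36*x + 7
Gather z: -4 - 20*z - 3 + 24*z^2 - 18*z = 24*z^2 - 38*z - 7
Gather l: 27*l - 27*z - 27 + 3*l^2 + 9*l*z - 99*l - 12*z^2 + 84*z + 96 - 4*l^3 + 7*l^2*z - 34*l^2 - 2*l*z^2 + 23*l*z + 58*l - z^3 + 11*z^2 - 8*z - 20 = -4*l^3 + l^2*(7*z - 31) + l*(-2*z^2 + 32*z - 14) - z^3 - z^2 + 49*z + 49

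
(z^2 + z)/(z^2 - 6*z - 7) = z/(z - 7)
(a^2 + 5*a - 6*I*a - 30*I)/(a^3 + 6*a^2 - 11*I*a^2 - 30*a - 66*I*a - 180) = (a + 5)/(a^2 + a*(6 - 5*I) - 30*I)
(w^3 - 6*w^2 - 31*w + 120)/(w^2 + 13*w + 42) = (w^3 - 6*w^2 - 31*w + 120)/(w^2 + 13*w + 42)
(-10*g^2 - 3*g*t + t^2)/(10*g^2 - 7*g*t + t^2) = (2*g + t)/(-2*g + t)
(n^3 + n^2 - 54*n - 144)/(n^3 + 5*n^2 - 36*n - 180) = (n^2 - 5*n - 24)/(n^2 - n - 30)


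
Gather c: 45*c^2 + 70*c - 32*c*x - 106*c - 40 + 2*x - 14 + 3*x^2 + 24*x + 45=45*c^2 + c*(-32*x - 36) + 3*x^2 + 26*x - 9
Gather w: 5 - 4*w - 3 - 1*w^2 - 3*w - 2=-w^2 - 7*w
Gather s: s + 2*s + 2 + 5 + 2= 3*s + 9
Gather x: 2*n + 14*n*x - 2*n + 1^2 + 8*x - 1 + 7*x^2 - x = 7*x^2 + x*(14*n + 7)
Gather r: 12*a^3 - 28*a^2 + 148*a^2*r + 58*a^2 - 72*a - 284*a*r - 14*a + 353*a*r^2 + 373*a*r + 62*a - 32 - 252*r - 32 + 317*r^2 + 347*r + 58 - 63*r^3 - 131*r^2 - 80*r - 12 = 12*a^3 + 30*a^2 - 24*a - 63*r^3 + r^2*(353*a + 186) + r*(148*a^2 + 89*a + 15) - 18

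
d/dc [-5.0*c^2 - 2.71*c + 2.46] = -10.0*c - 2.71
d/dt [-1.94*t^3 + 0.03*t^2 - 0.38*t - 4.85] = -5.82*t^2 + 0.06*t - 0.38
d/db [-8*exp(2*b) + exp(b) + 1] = (1 - 16*exp(b))*exp(b)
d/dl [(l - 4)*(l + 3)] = 2*l - 1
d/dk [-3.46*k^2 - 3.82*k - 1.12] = -6.92*k - 3.82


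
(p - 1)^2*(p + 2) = p^3 - 3*p + 2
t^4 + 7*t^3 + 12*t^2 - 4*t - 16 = (t - 1)*(t + 2)^2*(t + 4)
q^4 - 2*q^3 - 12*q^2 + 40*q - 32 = (q - 2)^3*(q + 4)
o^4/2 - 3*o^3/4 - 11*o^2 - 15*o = o*(o/2 + 1)*(o - 6)*(o + 5/2)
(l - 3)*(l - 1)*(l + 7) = l^3 + 3*l^2 - 25*l + 21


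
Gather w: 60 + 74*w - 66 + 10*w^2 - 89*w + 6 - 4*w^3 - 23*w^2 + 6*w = -4*w^3 - 13*w^2 - 9*w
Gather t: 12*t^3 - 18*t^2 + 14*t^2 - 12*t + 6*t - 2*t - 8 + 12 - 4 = 12*t^3 - 4*t^2 - 8*t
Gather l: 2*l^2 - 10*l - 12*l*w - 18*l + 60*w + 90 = 2*l^2 + l*(-12*w - 28) + 60*w + 90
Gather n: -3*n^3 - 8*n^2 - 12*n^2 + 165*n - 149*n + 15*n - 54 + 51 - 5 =-3*n^3 - 20*n^2 + 31*n - 8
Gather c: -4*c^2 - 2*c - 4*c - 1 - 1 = -4*c^2 - 6*c - 2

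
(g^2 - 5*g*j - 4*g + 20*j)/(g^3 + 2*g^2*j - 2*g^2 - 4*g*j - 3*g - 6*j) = (-g^2 + 5*g*j + 4*g - 20*j)/(-g^3 - 2*g^2*j + 2*g^2 + 4*g*j + 3*g + 6*j)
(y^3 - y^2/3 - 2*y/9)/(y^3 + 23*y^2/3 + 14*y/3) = (9*y^2 - 3*y - 2)/(3*(3*y^2 + 23*y + 14))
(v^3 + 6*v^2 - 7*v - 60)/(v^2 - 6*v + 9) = (v^2 + 9*v + 20)/(v - 3)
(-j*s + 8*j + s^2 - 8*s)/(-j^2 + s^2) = (s - 8)/(j + s)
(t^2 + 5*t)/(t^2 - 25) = t/(t - 5)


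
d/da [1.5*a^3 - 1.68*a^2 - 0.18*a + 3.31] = 4.5*a^2 - 3.36*a - 0.18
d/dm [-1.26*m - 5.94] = -1.26000000000000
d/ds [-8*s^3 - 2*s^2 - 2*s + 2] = -24*s^2 - 4*s - 2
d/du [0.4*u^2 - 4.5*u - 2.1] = 0.8*u - 4.5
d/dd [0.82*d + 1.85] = 0.820000000000000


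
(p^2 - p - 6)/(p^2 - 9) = (p + 2)/(p + 3)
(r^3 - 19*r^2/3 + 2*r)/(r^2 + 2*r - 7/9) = 3*r*(r - 6)/(3*r + 7)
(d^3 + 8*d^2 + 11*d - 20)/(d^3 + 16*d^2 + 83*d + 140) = (d - 1)/(d + 7)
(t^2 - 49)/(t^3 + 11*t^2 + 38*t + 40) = (t^2 - 49)/(t^3 + 11*t^2 + 38*t + 40)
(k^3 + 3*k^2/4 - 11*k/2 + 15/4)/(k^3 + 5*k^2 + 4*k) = (4*k^3 + 3*k^2 - 22*k + 15)/(4*k*(k^2 + 5*k + 4))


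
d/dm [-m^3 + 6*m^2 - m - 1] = -3*m^2 + 12*m - 1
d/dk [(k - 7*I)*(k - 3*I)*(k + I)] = 3*k^2 - 18*I*k - 11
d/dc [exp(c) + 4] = exp(c)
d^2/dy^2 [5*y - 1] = 0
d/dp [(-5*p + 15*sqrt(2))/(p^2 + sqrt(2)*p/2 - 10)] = 10*(p^2 - 6*sqrt(2)*p + 7)/(2*p^4 + 2*sqrt(2)*p^3 - 39*p^2 - 20*sqrt(2)*p + 200)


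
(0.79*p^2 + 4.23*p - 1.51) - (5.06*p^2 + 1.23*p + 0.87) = -4.27*p^2 + 3.0*p - 2.38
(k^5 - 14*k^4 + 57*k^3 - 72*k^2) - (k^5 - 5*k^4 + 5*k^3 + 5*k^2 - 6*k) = -9*k^4 + 52*k^3 - 77*k^2 + 6*k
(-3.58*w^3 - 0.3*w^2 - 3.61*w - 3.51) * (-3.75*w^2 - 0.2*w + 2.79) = 13.425*w^5 + 1.841*w^4 + 3.6093*w^3 + 13.0475*w^2 - 9.3699*w - 9.7929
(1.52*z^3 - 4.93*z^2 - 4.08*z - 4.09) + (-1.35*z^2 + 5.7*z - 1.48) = 1.52*z^3 - 6.28*z^2 + 1.62*z - 5.57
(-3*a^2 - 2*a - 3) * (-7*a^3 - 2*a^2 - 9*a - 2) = 21*a^5 + 20*a^4 + 52*a^3 + 30*a^2 + 31*a + 6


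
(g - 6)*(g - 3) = g^2 - 9*g + 18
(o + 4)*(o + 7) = o^2 + 11*o + 28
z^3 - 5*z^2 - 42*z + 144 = (z - 8)*(z - 3)*(z + 6)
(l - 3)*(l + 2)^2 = l^3 + l^2 - 8*l - 12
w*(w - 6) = w^2 - 6*w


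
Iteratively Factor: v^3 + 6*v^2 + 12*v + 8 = (v + 2)*(v^2 + 4*v + 4) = (v + 2)^2*(v + 2)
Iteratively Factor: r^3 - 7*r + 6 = (r - 2)*(r^2 + 2*r - 3) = (r - 2)*(r - 1)*(r + 3)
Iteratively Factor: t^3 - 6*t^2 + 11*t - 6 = (t - 3)*(t^2 - 3*t + 2) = (t - 3)*(t - 1)*(t - 2)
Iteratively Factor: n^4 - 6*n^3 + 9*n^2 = (n)*(n^3 - 6*n^2 + 9*n) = n*(n - 3)*(n^2 - 3*n) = n^2*(n - 3)*(n - 3)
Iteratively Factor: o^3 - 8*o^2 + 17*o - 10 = (o - 5)*(o^2 - 3*o + 2) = (o - 5)*(o - 2)*(o - 1)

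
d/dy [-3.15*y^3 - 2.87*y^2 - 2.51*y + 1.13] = -9.45*y^2 - 5.74*y - 2.51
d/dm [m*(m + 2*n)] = 2*m + 2*n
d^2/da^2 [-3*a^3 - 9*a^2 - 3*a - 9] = -18*a - 18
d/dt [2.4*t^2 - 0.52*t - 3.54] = 4.8*t - 0.52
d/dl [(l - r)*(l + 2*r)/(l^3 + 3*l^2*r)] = (l*(l + 3*r)*(2*l + r) - 3*(l - r)*(l + 2*r)^2)/(l^3*(l + 3*r)^2)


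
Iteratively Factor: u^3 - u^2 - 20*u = (u)*(u^2 - u - 20) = u*(u + 4)*(u - 5)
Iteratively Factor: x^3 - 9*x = (x)*(x^2 - 9) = x*(x - 3)*(x + 3)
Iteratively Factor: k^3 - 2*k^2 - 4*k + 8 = (k + 2)*(k^2 - 4*k + 4) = (k - 2)*(k + 2)*(k - 2)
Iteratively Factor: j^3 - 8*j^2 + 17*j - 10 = (j - 5)*(j^2 - 3*j + 2) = (j - 5)*(j - 2)*(j - 1)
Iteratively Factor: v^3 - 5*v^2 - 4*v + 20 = (v - 5)*(v^2 - 4) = (v - 5)*(v + 2)*(v - 2)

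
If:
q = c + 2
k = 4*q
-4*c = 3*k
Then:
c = -3/2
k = 2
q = 1/2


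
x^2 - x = x*(x - 1)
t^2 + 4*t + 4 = (t + 2)^2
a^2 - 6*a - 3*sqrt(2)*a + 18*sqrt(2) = (a - 6)*(a - 3*sqrt(2))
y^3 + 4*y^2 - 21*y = y*(y - 3)*(y + 7)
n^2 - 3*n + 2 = (n - 2)*(n - 1)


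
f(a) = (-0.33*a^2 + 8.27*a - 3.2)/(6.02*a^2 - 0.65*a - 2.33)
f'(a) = (0.65 - 12.04*a)*(-0.33*a^2 + 8.27*a - 3.2)/(6.02*a^2 - 0.65*a - 2.33)^2 + (8.27 - 0.66*a)/(6.02*a^2 - 0.65*a - 2.33)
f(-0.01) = 1.41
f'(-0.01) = -4.03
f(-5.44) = -0.32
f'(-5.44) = -0.05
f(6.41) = 0.15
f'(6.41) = -0.03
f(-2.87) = -0.60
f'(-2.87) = -0.23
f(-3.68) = -0.47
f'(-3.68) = -0.13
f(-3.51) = -0.49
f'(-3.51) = -0.14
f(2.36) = 0.49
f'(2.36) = -0.23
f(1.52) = 0.81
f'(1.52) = -0.67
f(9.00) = 0.09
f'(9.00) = -0.02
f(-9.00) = -0.21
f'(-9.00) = -0.02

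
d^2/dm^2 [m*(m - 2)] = 2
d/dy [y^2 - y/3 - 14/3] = 2*y - 1/3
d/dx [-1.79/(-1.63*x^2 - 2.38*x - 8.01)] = (-5.8354*x - 4.2602)/(1.63*x^2 + 2.38*x + 8.01)^2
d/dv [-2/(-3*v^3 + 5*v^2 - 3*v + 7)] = 2*(-9*v^2 + 10*v - 3)/(3*v^3 - 5*v^2 + 3*v - 7)^2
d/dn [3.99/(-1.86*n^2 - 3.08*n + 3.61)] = (14.8428*n + 12.2892)/(1.86*n^2 + 3.08*n - 3.61)^2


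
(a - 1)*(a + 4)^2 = a^3 + 7*a^2 + 8*a - 16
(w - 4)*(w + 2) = w^2 - 2*w - 8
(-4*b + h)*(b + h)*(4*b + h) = -16*b^3 - 16*b^2*h + b*h^2 + h^3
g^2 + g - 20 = (g - 4)*(g + 5)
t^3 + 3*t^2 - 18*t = t*(t - 3)*(t + 6)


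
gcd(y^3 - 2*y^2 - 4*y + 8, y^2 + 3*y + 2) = y + 2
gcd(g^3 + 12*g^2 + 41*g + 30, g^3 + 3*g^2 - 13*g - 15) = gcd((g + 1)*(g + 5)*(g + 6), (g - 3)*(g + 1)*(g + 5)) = g^2 + 6*g + 5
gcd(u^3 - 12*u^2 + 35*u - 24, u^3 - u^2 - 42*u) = 1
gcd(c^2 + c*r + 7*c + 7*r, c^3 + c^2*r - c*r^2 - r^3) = c + r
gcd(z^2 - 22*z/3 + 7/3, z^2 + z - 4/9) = z - 1/3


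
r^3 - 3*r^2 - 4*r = r*(r - 4)*(r + 1)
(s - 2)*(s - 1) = s^2 - 3*s + 2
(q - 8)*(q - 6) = q^2 - 14*q + 48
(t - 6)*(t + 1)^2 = t^3 - 4*t^2 - 11*t - 6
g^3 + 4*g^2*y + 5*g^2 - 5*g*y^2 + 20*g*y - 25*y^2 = (g + 5)*(g - y)*(g + 5*y)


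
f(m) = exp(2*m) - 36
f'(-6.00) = 0.00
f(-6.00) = -36.00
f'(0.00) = 2.00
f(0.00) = -35.00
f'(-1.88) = 0.05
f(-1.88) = -35.98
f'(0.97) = 13.92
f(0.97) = -29.04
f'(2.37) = 228.87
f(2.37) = 78.43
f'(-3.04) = 0.00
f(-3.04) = -36.00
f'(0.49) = 5.33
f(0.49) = -33.34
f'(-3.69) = 0.00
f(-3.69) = -36.00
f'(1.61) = 50.06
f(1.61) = -10.97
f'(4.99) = 43180.63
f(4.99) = 21554.31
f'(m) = 2*exp(2*m)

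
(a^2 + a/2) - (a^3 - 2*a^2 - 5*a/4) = -a^3 + 3*a^2 + 7*a/4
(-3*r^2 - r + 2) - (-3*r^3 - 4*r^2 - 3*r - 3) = 3*r^3 + r^2 + 2*r + 5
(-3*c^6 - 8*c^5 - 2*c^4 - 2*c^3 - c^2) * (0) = 0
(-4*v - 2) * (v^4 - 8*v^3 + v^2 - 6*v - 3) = -4*v^5 + 30*v^4 + 12*v^3 + 22*v^2 + 24*v + 6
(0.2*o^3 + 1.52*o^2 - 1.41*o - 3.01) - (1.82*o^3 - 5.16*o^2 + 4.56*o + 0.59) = -1.62*o^3 + 6.68*o^2 - 5.97*o - 3.6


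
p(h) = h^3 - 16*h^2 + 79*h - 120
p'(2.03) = 26.40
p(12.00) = 252.00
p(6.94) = -8.10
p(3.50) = 3.38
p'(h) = 3*h^2 - 32*h + 79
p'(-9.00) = 610.00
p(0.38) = -92.24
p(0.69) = -72.78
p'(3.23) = 6.94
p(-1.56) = -285.97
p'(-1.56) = 136.22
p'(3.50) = 3.75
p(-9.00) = -2856.00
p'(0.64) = 59.75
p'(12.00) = 127.00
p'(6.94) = 1.41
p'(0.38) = 67.27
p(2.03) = -17.20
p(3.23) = 1.94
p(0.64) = -75.73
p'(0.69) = 58.35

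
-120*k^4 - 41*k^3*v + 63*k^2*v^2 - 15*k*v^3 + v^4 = (-8*k + v)*(-5*k + v)*(-3*k + v)*(k + v)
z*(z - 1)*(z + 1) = z^3 - z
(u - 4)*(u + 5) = u^2 + u - 20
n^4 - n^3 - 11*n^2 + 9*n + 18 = (n - 3)*(n - 2)*(n + 1)*(n + 3)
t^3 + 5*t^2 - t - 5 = (t - 1)*(t + 1)*(t + 5)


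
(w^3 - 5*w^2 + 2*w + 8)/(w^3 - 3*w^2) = (w^3 - 5*w^2 + 2*w + 8)/(w^2*(w - 3))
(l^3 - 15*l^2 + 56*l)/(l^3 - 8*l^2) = (l - 7)/l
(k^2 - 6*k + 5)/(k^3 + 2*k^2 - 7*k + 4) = (k - 5)/(k^2 + 3*k - 4)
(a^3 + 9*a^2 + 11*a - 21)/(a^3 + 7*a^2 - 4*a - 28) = (a^2 + 2*a - 3)/(a^2 - 4)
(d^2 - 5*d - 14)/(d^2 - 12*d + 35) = (d + 2)/(d - 5)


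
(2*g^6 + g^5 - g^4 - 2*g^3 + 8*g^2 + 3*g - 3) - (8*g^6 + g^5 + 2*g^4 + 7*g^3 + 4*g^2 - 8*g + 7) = -6*g^6 - 3*g^4 - 9*g^3 + 4*g^2 + 11*g - 10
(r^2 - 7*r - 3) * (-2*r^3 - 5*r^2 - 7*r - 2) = -2*r^5 + 9*r^4 + 34*r^3 + 62*r^2 + 35*r + 6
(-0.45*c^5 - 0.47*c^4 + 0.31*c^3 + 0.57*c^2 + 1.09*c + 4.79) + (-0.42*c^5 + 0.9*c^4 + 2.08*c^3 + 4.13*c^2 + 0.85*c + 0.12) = -0.87*c^5 + 0.43*c^4 + 2.39*c^3 + 4.7*c^2 + 1.94*c + 4.91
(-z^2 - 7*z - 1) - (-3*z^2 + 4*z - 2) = 2*z^2 - 11*z + 1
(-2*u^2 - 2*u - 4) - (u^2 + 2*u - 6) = -3*u^2 - 4*u + 2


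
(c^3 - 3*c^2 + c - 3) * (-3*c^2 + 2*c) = -3*c^5 + 11*c^4 - 9*c^3 + 11*c^2 - 6*c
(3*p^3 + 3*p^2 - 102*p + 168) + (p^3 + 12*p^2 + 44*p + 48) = 4*p^3 + 15*p^2 - 58*p + 216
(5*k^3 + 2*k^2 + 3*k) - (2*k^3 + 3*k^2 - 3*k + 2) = 3*k^3 - k^2 + 6*k - 2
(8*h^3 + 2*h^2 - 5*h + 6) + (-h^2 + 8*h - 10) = 8*h^3 + h^2 + 3*h - 4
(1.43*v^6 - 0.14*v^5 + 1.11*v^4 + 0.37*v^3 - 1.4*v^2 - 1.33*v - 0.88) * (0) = 0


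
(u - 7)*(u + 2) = u^2 - 5*u - 14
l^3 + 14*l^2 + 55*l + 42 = (l + 1)*(l + 6)*(l + 7)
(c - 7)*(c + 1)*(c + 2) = c^3 - 4*c^2 - 19*c - 14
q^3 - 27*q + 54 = (q - 3)^2*(q + 6)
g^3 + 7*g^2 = g^2*(g + 7)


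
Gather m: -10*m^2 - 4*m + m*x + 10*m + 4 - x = -10*m^2 + m*(x + 6) - x + 4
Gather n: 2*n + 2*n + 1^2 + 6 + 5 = 4*n + 12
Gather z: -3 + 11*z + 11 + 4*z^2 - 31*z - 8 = 4*z^2 - 20*z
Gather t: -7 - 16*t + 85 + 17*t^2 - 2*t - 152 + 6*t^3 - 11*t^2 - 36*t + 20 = 6*t^3 + 6*t^2 - 54*t - 54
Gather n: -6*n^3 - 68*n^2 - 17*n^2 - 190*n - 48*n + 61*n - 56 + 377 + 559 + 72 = -6*n^3 - 85*n^2 - 177*n + 952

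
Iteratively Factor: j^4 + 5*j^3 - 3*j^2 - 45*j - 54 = (j + 3)*(j^3 + 2*j^2 - 9*j - 18) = (j + 2)*(j + 3)*(j^2 - 9) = (j + 2)*(j + 3)^2*(j - 3)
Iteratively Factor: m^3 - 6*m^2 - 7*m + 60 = (m + 3)*(m^2 - 9*m + 20) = (m - 4)*(m + 3)*(m - 5)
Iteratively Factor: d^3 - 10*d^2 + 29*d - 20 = (d - 4)*(d^2 - 6*d + 5) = (d - 4)*(d - 1)*(d - 5)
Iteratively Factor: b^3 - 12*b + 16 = (b + 4)*(b^2 - 4*b + 4) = (b - 2)*(b + 4)*(b - 2)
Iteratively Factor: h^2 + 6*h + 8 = (h + 2)*(h + 4)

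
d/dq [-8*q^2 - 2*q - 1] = -16*q - 2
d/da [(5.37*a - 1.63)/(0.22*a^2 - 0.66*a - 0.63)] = (-1.1814*a^2 + 0.7172*a - 4.4589)/(0.0484*a^4 - 0.2904*a^3 + 0.1584*a^2 + 0.8316*a + 0.3969)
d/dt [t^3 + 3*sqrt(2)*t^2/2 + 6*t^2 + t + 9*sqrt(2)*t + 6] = 3*t^2 + 3*sqrt(2)*t + 12*t + 1 + 9*sqrt(2)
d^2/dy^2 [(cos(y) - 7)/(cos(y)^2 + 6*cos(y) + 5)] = (-9*(1 - cos(2*y))^2*cos(y)/4 + 17*(1 - cos(2*y))^2/2 - 398*cos(y) + 84*cos(2*y) + 75*cos(3*y)/2 + cos(5*y)/2 - 444)/((cos(y) + 1)^3*(cos(y) + 5)^3)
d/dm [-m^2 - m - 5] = -2*m - 1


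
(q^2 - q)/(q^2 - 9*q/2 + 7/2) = 2*q/(2*q - 7)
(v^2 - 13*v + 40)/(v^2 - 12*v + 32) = (v - 5)/(v - 4)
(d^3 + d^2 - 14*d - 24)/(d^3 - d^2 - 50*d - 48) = (-d^3 - d^2 + 14*d + 24)/(-d^3 + d^2 + 50*d + 48)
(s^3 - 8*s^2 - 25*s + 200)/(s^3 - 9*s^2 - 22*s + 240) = (s - 5)/(s - 6)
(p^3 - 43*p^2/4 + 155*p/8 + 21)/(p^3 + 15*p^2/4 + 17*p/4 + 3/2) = (p^2 - 23*p/2 + 28)/(p^2 + 3*p + 2)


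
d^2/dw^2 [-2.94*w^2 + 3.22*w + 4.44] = -5.88000000000000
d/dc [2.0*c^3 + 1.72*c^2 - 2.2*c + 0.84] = 6.0*c^2 + 3.44*c - 2.2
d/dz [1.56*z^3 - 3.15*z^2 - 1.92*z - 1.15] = 4.68*z^2 - 6.3*z - 1.92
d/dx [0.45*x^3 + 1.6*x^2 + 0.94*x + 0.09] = 1.35*x^2 + 3.2*x + 0.94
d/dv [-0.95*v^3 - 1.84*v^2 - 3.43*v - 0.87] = -2.85*v^2 - 3.68*v - 3.43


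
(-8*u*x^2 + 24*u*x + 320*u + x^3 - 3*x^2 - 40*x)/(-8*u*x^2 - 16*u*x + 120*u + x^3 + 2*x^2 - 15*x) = (x - 8)/(x - 3)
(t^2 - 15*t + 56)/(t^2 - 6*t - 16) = (t - 7)/(t + 2)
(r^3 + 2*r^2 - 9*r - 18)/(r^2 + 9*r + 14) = (r^2 - 9)/(r + 7)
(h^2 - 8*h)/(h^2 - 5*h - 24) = h/(h + 3)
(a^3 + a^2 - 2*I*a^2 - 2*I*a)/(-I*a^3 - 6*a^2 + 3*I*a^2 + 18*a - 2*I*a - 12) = (I*a^3 + a^2*(2 + I) + 2*a)/(a^3 + a^2*(-3 - 6*I) + a*(2 + 18*I) - 12*I)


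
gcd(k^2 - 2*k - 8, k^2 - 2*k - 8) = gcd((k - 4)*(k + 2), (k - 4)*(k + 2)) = k^2 - 2*k - 8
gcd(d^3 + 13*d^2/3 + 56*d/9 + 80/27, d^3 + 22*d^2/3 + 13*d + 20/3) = d + 4/3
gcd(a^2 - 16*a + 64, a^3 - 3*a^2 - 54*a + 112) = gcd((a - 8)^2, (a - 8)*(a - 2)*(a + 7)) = a - 8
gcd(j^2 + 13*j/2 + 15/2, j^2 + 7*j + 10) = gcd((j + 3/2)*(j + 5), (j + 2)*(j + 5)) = j + 5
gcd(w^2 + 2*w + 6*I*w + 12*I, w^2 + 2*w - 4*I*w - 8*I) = w + 2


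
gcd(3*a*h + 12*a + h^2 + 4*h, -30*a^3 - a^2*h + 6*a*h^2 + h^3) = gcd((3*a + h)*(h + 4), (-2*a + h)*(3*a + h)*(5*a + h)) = 3*a + h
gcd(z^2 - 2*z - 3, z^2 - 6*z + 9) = z - 3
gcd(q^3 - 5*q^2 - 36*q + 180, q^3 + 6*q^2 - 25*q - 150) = q^2 + q - 30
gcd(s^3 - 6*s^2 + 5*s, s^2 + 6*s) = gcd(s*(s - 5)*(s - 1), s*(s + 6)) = s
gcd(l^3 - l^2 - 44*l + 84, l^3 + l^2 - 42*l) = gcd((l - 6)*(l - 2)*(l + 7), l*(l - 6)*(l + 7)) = l^2 + l - 42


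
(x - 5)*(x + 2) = x^2 - 3*x - 10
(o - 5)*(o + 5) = o^2 - 25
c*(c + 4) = c^2 + 4*c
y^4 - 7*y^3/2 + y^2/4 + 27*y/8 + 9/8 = (y - 3)*(y - 3/2)*(y + 1/2)^2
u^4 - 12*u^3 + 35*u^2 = u^2*(u - 7)*(u - 5)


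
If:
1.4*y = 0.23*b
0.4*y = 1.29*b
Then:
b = 0.00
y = 0.00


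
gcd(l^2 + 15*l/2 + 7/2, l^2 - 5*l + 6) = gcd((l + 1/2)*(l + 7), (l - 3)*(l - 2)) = 1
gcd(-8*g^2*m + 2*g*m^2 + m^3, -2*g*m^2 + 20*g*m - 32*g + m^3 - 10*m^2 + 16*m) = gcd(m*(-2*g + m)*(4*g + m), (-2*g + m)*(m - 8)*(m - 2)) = 2*g - m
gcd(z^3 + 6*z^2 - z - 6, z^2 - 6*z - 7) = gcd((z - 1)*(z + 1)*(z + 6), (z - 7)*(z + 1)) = z + 1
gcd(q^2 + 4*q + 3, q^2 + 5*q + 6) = q + 3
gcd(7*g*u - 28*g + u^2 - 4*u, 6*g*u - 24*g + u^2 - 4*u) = u - 4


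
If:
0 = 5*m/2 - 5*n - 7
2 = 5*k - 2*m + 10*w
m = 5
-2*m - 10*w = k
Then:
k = 11/2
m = 5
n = 11/10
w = -31/20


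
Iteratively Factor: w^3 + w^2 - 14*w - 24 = (w + 3)*(w^2 - 2*w - 8) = (w - 4)*(w + 3)*(w + 2)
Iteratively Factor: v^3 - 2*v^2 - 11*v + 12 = (v + 3)*(v^2 - 5*v + 4) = (v - 4)*(v + 3)*(v - 1)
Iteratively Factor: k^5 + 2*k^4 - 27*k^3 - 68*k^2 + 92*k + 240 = (k + 2)*(k^4 - 27*k^2 - 14*k + 120) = (k - 5)*(k + 2)*(k^3 + 5*k^2 - 2*k - 24) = (k - 5)*(k + 2)*(k + 4)*(k^2 + k - 6) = (k - 5)*(k + 2)*(k + 3)*(k + 4)*(k - 2)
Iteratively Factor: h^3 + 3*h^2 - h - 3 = (h + 1)*(h^2 + 2*h - 3) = (h + 1)*(h + 3)*(h - 1)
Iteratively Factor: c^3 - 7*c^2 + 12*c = (c - 4)*(c^2 - 3*c) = c*(c - 4)*(c - 3)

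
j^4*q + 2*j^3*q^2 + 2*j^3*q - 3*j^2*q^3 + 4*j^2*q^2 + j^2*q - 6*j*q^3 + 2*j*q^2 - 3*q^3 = (j + 1)*(j - q)*(j + 3*q)*(j*q + q)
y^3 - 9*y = y*(y - 3)*(y + 3)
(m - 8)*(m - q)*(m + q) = m^3 - 8*m^2 - m*q^2 + 8*q^2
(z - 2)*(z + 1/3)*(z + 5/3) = z^3 - 31*z/9 - 10/9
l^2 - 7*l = l*(l - 7)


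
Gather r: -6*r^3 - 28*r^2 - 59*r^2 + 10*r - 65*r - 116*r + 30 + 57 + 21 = -6*r^3 - 87*r^2 - 171*r + 108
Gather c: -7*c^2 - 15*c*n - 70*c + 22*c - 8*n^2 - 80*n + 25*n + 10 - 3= -7*c^2 + c*(-15*n - 48) - 8*n^2 - 55*n + 7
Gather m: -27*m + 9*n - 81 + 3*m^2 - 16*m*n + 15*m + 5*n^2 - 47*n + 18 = 3*m^2 + m*(-16*n - 12) + 5*n^2 - 38*n - 63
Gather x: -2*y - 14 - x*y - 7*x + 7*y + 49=x*(-y - 7) + 5*y + 35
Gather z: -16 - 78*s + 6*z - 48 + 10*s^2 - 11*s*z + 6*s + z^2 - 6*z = 10*s^2 - 11*s*z - 72*s + z^2 - 64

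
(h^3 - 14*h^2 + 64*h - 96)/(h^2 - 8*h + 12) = (h^2 - 8*h + 16)/(h - 2)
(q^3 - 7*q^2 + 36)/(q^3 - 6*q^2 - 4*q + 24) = (q - 3)/(q - 2)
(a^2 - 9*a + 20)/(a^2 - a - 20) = (a - 4)/(a + 4)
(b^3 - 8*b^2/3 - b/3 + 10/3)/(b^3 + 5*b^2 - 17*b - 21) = (3*b^2 - 11*b + 10)/(3*(b^2 + 4*b - 21))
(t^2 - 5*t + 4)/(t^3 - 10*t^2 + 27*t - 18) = (t - 4)/(t^2 - 9*t + 18)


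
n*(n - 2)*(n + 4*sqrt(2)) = n^3 - 2*n^2 + 4*sqrt(2)*n^2 - 8*sqrt(2)*n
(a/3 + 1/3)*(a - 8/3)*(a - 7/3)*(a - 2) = a^4/3 - 2*a^3 + 83*a^2/27 + 34*a/27 - 112/27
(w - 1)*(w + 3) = w^2 + 2*w - 3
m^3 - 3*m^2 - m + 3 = (m - 3)*(m - 1)*(m + 1)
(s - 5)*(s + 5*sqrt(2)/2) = s^2 - 5*s + 5*sqrt(2)*s/2 - 25*sqrt(2)/2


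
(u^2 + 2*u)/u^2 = (u + 2)/u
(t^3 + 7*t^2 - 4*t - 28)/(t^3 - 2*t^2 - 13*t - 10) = (t^2 + 5*t - 14)/(t^2 - 4*t - 5)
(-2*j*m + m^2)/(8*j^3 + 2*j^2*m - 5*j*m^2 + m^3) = -m/(4*j^2 + 3*j*m - m^2)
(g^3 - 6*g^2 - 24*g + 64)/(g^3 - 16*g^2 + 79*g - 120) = (g^2 + 2*g - 8)/(g^2 - 8*g + 15)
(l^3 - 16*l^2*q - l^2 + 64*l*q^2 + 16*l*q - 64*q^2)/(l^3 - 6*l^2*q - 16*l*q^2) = (l^2 - 8*l*q - l + 8*q)/(l*(l + 2*q))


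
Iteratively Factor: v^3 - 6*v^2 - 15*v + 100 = (v - 5)*(v^2 - v - 20) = (v - 5)^2*(v + 4)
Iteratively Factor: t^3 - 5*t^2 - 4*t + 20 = (t + 2)*(t^2 - 7*t + 10) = (t - 5)*(t + 2)*(t - 2)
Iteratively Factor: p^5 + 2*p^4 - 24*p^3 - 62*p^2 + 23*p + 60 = (p + 1)*(p^4 + p^3 - 25*p^2 - 37*p + 60) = (p - 1)*(p + 1)*(p^3 + 2*p^2 - 23*p - 60) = (p - 1)*(p + 1)*(p + 4)*(p^2 - 2*p - 15) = (p - 1)*(p + 1)*(p + 3)*(p + 4)*(p - 5)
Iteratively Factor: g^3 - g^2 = (g)*(g^2 - g) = g^2*(g - 1)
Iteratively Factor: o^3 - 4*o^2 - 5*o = (o - 5)*(o^2 + o) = o*(o - 5)*(o + 1)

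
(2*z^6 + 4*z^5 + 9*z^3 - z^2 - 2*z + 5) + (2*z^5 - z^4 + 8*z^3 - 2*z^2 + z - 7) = 2*z^6 + 6*z^5 - z^4 + 17*z^3 - 3*z^2 - z - 2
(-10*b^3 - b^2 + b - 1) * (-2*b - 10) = 20*b^4 + 102*b^3 + 8*b^2 - 8*b + 10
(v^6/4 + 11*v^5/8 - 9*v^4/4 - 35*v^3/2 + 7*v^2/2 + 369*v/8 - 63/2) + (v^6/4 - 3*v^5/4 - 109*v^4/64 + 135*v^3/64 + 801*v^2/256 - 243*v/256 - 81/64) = v^6/2 + 5*v^5/8 - 253*v^4/64 - 985*v^3/64 + 1697*v^2/256 + 11565*v/256 - 2097/64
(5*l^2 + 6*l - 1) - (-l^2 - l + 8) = 6*l^2 + 7*l - 9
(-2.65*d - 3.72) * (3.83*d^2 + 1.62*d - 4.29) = -10.1495*d^3 - 18.5406*d^2 + 5.3421*d + 15.9588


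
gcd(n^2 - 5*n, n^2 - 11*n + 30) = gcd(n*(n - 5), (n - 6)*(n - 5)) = n - 5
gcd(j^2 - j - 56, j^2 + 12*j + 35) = j + 7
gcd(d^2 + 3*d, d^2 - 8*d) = d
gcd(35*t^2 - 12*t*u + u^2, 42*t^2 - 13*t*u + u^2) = 7*t - u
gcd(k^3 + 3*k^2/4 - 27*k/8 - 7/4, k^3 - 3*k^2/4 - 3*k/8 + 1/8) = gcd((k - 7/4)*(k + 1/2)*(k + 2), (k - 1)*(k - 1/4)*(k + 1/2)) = k + 1/2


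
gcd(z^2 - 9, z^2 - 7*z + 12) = z - 3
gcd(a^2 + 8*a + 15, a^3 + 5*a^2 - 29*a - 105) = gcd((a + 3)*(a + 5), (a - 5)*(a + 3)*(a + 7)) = a + 3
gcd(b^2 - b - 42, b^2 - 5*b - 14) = b - 7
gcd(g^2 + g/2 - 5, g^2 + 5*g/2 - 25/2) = 1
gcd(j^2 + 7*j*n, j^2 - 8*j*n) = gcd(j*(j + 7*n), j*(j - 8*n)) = j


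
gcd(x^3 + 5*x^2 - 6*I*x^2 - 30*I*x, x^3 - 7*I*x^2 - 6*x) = x^2 - 6*I*x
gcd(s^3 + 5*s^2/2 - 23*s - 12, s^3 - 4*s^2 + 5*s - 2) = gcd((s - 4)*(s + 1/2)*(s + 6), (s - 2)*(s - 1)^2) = 1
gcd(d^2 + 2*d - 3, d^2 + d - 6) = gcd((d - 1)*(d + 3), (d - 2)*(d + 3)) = d + 3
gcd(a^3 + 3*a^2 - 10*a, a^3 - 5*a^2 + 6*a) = a^2 - 2*a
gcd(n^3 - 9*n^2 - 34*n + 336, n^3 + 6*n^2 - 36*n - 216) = n + 6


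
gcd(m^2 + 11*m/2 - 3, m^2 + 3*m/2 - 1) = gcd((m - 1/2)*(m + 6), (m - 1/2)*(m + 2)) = m - 1/2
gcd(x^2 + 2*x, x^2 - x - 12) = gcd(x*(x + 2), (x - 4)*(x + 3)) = 1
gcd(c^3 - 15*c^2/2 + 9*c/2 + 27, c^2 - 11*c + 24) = c - 3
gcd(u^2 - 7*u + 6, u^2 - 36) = u - 6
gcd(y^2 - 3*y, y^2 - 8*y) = y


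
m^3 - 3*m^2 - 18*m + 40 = (m - 5)*(m - 2)*(m + 4)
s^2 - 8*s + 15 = (s - 5)*(s - 3)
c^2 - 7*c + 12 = (c - 4)*(c - 3)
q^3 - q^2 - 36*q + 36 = (q - 6)*(q - 1)*(q + 6)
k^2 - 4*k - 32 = (k - 8)*(k + 4)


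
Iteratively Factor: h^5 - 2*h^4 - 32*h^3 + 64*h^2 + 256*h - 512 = (h - 4)*(h^4 + 2*h^3 - 24*h^2 - 32*h + 128) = (h - 4)*(h + 4)*(h^3 - 2*h^2 - 16*h + 32) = (h - 4)^2*(h + 4)*(h^2 + 2*h - 8) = (h - 4)^2*(h - 2)*(h + 4)*(h + 4)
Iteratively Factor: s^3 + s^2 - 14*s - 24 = (s + 3)*(s^2 - 2*s - 8) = (s + 2)*(s + 3)*(s - 4)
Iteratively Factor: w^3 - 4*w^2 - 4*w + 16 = (w - 4)*(w^2 - 4) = (w - 4)*(w + 2)*(w - 2)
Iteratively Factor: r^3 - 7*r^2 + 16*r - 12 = (r - 2)*(r^2 - 5*r + 6) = (r - 3)*(r - 2)*(r - 2)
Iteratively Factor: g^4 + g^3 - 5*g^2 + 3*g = (g)*(g^3 + g^2 - 5*g + 3) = g*(g - 1)*(g^2 + 2*g - 3) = g*(g - 1)*(g + 3)*(g - 1)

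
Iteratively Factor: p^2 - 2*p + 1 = (p - 1)*(p - 1)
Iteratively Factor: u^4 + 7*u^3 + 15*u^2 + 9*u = (u)*(u^3 + 7*u^2 + 15*u + 9) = u*(u + 1)*(u^2 + 6*u + 9) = u*(u + 1)*(u + 3)*(u + 3)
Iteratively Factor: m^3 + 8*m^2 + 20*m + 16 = (m + 2)*(m^2 + 6*m + 8) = (m + 2)*(m + 4)*(m + 2)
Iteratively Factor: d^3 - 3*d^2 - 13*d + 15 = (d + 3)*(d^2 - 6*d + 5) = (d - 1)*(d + 3)*(d - 5)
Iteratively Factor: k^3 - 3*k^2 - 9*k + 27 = (k - 3)*(k^2 - 9) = (k - 3)*(k + 3)*(k - 3)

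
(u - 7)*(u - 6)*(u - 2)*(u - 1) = u^4 - 16*u^3 + 83*u^2 - 152*u + 84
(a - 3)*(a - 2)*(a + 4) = a^3 - a^2 - 14*a + 24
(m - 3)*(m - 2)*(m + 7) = m^3 + 2*m^2 - 29*m + 42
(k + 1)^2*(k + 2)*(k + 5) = k^4 + 9*k^3 + 25*k^2 + 27*k + 10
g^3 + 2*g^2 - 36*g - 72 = (g - 6)*(g + 2)*(g + 6)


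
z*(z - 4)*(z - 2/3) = z^3 - 14*z^2/3 + 8*z/3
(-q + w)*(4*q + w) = -4*q^2 + 3*q*w + w^2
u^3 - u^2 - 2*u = u*(u - 2)*(u + 1)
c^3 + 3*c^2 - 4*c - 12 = (c - 2)*(c + 2)*(c + 3)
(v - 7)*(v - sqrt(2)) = v^2 - 7*v - sqrt(2)*v + 7*sqrt(2)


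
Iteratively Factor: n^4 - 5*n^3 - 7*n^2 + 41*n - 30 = (n - 1)*(n^3 - 4*n^2 - 11*n + 30) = (n - 1)*(n + 3)*(n^2 - 7*n + 10) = (n - 2)*(n - 1)*(n + 3)*(n - 5)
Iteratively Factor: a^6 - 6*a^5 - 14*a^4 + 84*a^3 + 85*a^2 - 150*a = (a)*(a^5 - 6*a^4 - 14*a^3 + 84*a^2 + 85*a - 150) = a*(a + 2)*(a^4 - 8*a^3 + 2*a^2 + 80*a - 75) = a*(a - 5)*(a + 2)*(a^3 - 3*a^2 - 13*a + 15) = a*(a - 5)*(a - 1)*(a + 2)*(a^2 - 2*a - 15) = a*(a - 5)^2*(a - 1)*(a + 2)*(a + 3)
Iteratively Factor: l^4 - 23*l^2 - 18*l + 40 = (l + 2)*(l^3 - 2*l^2 - 19*l + 20) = (l - 1)*(l + 2)*(l^2 - l - 20) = (l - 1)*(l + 2)*(l + 4)*(l - 5)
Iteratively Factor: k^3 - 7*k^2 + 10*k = (k)*(k^2 - 7*k + 10) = k*(k - 2)*(k - 5)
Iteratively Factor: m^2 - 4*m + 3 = (m - 3)*(m - 1)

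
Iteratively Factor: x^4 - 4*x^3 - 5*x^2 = (x + 1)*(x^3 - 5*x^2) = x*(x + 1)*(x^2 - 5*x) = x^2*(x + 1)*(x - 5)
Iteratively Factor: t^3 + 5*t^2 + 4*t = (t + 1)*(t^2 + 4*t) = (t + 1)*(t + 4)*(t)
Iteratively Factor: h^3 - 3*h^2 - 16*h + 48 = (h - 4)*(h^2 + h - 12) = (h - 4)*(h + 4)*(h - 3)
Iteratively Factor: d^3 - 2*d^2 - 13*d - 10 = (d + 2)*(d^2 - 4*d - 5) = (d + 1)*(d + 2)*(d - 5)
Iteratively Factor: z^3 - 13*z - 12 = (z - 4)*(z^2 + 4*z + 3) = (z - 4)*(z + 3)*(z + 1)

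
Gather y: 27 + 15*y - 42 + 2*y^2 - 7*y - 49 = 2*y^2 + 8*y - 64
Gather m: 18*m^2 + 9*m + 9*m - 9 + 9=18*m^2 + 18*m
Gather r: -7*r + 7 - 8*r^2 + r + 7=-8*r^2 - 6*r + 14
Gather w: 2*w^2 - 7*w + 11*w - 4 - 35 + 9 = 2*w^2 + 4*w - 30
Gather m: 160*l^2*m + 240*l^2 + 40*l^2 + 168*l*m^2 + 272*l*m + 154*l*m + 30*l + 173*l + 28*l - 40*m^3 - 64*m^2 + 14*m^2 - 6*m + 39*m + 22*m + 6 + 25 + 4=280*l^2 + 231*l - 40*m^3 + m^2*(168*l - 50) + m*(160*l^2 + 426*l + 55) + 35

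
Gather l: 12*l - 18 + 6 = 12*l - 12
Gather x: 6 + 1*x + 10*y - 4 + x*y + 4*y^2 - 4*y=x*(y + 1) + 4*y^2 + 6*y + 2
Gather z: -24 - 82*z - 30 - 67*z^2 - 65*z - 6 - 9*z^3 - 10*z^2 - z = -9*z^3 - 77*z^2 - 148*z - 60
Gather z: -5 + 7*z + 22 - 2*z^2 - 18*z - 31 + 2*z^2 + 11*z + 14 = 0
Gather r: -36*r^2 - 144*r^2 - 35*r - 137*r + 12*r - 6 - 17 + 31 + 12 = -180*r^2 - 160*r + 20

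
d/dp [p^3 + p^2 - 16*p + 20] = 3*p^2 + 2*p - 16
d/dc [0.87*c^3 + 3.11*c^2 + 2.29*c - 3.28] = 2.61*c^2 + 6.22*c + 2.29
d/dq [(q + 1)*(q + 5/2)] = 2*q + 7/2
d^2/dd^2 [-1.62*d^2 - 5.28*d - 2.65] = -3.24000000000000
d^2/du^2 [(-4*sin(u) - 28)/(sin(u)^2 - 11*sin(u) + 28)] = 4*(sin(u)^5 + 39*sin(u)^4 - 401*sin(u)^3 + 329*sin(u)^2 + 3570*sin(u) - 1918)/(sin(u)^2 - 11*sin(u) + 28)^3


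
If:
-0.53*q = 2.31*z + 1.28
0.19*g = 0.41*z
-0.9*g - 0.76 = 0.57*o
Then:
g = 2.15789473684211*z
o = -3.40720221606648*z - 1.33333333333333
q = -4.35849056603774*z - 2.41509433962264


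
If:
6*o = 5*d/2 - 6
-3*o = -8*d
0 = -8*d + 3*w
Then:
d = -4/9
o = -32/27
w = -32/27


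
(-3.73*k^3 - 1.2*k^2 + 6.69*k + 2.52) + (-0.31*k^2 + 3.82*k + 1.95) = -3.73*k^3 - 1.51*k^2 + 10.51*k + 4.47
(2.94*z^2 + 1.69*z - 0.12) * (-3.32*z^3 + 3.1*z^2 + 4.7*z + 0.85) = -9.7608*z^5 + 3.5032*z^4 + 19.4554*z^3 + 10.07*z^2 + 0.8725*z - 0.102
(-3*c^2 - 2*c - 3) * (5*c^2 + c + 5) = -15*c^4 - 13*c^3 - 32*c^2 - 13*c - 15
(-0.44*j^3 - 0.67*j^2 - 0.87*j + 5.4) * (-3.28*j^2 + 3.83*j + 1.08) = 1.4432*j^5 + 0.5124*j^4 - 0.1877*j^3 - 21.7677*j^2 + 19.7424*j + 5.832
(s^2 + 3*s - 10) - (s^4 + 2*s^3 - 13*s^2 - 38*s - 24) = -s^4 - 2*s^3 + 14*s^2 + 41*s + 14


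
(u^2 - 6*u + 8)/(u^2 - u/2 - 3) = 2*(u - 4)/(2*u + 3)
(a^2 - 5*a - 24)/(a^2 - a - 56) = (a + 3)/(a + 7)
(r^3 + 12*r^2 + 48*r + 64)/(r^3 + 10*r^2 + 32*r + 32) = (r + 4)/(r + 2)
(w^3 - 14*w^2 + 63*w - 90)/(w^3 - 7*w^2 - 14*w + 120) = (w - 3)/(w + 4)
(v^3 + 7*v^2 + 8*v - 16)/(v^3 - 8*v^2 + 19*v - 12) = (v^2 + 8*v + 16)/(v^2 - 7*v + 12)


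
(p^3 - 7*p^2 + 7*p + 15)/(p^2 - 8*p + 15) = p + 1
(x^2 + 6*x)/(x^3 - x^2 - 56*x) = (x + 6)/(x^2 - x - 56)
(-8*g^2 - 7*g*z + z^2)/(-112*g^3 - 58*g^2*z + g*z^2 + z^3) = (g + z)/(14*g^2 + 9*g*z + z^2)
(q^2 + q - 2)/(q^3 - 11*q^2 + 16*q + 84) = (q - 1)/(q^2 - 13*q + 42)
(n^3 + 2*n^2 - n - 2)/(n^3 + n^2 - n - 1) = (n + 2)/(n + 1)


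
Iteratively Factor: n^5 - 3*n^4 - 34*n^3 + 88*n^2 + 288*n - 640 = (n - 5)*(n^4 + 2*n^3 - 24*n^2 - 32*n + 128) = (n - 5)*(n - 2)*(n^3 + 4*n^2 - 16*n - 64) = (n - 5)*(n - 2)*(n + 4)*(n^2 - 16) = (n - 5)*(n - 2)*(n + 4)^2*(n - 4)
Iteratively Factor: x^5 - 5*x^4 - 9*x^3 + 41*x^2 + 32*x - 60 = (x + 2)*(x^4 - 7*x^3 + 5*x^2 + 31*x - 30) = (x - 1)*(x + 2)*(x^3 - 6*x^2 - x + 30) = (x - 1)*(x + 2)^2*(x^2 - 8*x + 15) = (x - 5)*(x - 1)*(x + 2)^2*(x - 3)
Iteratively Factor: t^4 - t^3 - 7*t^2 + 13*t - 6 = (t - 2)*(t^3 + t^2 - 5*t + 3) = (t - 2)*(t - 1)*(t^2 + 2*t - 3) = (t - 2)*(t - 1)^2*(t + 3)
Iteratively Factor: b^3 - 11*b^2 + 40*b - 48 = (b - 3)*(b^2 - 8*b + 16) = (b - 4)*(b - 3)*(b - 4)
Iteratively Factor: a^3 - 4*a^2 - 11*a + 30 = (a - 5)*(a^2 + a - 6) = (a - 5)*(a + 3)*(a - 2)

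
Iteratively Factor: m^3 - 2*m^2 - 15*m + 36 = (m - 3)*(m^2 + m - 12) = (m - 3)*(m + 4)*(m - 3)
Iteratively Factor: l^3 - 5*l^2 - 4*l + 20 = (l + 2)*(l^2 - 7*l + 10) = (l - 2)*(l + 2)*(l - 5)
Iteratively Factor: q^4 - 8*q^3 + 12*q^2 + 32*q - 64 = (q + 2)*(q^3 - 10*q^2 + 32*q - 32) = (q - 2)*(q + 2)*(q^2 - 8*q + 16) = (q - 4)*(q - 2)*(q + 2)*(q - 4)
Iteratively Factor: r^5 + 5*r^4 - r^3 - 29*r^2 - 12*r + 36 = (r + 3)*(r^4 + 2*r^3 - 7*r^2 - 8*r + 12) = (r + 3)^2*(r^3 - r^2 - 4*r + 4) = (r - 2)*(r + 3)^2*(r^2 + r - 2) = (r - 2)*(r - 1)*(r + 3)^2*(r + 2)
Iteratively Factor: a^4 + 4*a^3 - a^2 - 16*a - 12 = (a - 2)*(a^3 + 6*a^2 + 11*a + 6) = (a - 2)*(a + 1)*(a^2 + 5*a + 6) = (a - 2)*(a + 1)*(a + 3)*(a + 2)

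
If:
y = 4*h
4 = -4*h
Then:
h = -1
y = -4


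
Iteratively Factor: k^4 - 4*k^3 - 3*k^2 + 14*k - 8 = (k - 4)*(k^3 - 3*k + 2) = (k - 4)*(k - 1)*(k^2 + k - 2) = (k - 4)*(k - 1)^2*(k + 2)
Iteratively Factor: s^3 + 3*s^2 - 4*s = (s + 4)*(s^2 - s) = s*(s + 4)*(s - 1)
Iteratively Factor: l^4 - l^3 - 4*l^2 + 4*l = (l - 1)*(l^3 - 4*l) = (l - 1)*(l + 2)*(l^2 - 2*l) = (l - 2)*(l - 1)*(l + 2)*(l)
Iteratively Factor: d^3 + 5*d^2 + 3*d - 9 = (d + 3)*(d^2 + 2*d - 3) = (d - 1)*(d + 3)*(d + 3)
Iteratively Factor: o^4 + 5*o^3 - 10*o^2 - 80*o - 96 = (o + 3)*(o^3 + 2*o^2 - 16*o - 32) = (o + 3)*(o + 4)*(o^2 - 2*o - 8) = (o + 2)*(o + 3)*(o + 4)*(o - 4)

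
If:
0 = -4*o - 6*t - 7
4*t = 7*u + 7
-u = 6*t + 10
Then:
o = 7/23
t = -63/46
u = -41/23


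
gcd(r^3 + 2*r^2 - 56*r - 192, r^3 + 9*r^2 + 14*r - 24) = r^2 + 10*r + 24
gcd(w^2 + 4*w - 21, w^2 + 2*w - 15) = w - 3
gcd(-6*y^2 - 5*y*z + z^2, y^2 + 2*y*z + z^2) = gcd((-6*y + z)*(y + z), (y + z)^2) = y + z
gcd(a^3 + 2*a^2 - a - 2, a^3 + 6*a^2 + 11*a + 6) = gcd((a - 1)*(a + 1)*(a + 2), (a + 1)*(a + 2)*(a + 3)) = a^2 + 3*a + 2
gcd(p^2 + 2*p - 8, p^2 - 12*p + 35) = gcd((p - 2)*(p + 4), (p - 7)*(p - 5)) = 1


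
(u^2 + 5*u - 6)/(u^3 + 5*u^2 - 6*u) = 1/u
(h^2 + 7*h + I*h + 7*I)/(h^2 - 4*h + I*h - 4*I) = (h + 7)/(h - 4)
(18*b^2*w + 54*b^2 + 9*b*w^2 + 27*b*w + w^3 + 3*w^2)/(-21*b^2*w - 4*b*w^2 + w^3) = (6*b*w + 18*b + w^2 + 3*w)/(w*(-7*b + w))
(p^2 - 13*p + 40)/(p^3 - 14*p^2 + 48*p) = (p - 5)/(p*(p - 6))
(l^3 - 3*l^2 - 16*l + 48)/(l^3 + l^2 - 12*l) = (l - 4)/l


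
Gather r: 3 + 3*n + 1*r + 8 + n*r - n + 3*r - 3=2*n + r*(n + 4) + 8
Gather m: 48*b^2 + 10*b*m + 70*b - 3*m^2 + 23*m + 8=48*b^2 + 70*b - 3*m^2 + m*(10*b + 23) + 8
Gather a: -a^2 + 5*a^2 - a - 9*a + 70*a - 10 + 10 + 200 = 4*a^2 + 60*a + 200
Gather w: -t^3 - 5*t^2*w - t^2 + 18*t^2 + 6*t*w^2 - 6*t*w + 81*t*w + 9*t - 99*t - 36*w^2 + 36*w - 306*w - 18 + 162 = -t^3 + 17*t^2 - 90*t + w^2*(6*t - 36) + w*(-5*t^2 + 75*t - 270) + 144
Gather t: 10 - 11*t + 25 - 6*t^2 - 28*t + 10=-6*t^2 - 39*t + 45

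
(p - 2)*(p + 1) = p^2 - p - 2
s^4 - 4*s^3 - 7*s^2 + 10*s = s*(s - 5)*(s - 1)*(s + 2)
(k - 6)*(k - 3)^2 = k^3 - 12*k^2 + 45*k - 54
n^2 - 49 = (n - 7)*(n + 7)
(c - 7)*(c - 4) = c^2 - 11*c + 28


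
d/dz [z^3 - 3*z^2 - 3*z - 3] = 3*z^2 - 6*z - 3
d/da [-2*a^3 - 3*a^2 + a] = -6*a^2 - 6*a + 1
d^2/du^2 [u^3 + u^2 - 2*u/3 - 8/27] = 6*u + 2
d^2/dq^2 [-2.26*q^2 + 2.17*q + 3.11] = -4.52000000000000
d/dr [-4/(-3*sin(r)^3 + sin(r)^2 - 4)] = 4*(2 - 9*sin(r))*sin(r)*cos(r)/(3*sin(r)^3 - sin(r)^2 + 4)^2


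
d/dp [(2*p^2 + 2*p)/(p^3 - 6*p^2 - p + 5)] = 2*(p*(p + 1)*(-3*p^2 + 12*p + 1) + (2*p + 1)*(p^3 - 6*p^2 - p + 5))/(p^3 - 6*p^2 - p + 5)^2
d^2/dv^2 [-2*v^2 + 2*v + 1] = -4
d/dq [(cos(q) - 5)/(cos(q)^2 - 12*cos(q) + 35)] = sin(q)/(cos(q) - 7)^2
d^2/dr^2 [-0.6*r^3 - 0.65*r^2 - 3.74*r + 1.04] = -3.6*r - 1.3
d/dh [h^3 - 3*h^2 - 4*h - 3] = 3*h^2 - 6*h - 4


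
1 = 1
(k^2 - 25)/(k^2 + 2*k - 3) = (k^2 - 25)/(k^2 + 2*k - 3)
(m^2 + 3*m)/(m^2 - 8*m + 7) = m*(m + 3)/(m^2 - 8*m + 7)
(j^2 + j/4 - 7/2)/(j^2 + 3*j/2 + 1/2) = (4*j^2 + j - 14)/(2*(2*j^2 + 3*j + 1))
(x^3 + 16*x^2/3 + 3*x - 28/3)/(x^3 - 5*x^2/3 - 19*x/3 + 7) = (x + 4)/(x - 3)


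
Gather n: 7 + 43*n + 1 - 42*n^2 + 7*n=-42*n^2 + 50*n + 8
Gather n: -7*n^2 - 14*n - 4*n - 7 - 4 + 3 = -7*n^2 - 18*n - 8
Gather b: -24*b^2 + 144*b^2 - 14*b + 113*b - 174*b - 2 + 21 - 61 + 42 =120*b^2 - 75*b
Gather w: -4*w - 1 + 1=-4*w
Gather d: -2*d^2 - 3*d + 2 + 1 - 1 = -2*d^2 - 3*d + 2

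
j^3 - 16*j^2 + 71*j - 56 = (j - 8)*(j - 7)*(j - 1)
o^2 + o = o*(o + 1)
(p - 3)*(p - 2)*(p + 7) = p^3 + 2*p^2 - 29*p + 42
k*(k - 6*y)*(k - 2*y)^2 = k^4 - 10*k^3*y + 28*k^2*y^2 - 24*k*y^3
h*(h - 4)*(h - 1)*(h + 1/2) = h^4 - 9*h^3/2 + 3*h^2/2 + 2*h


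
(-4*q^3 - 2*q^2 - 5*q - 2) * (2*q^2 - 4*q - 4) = -8*q^5 + 12*q^4 + 14*q^3 + 24*q^2 + 28*q + 8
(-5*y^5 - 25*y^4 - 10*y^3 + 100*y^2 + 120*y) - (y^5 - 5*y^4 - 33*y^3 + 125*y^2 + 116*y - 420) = -6*y^5 - 20*y^4 + 23*y^3 - 25*y^2 + 4*y + 420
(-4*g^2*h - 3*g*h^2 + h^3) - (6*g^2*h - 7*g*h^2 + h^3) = -10*g^2*h + 4*g*h^2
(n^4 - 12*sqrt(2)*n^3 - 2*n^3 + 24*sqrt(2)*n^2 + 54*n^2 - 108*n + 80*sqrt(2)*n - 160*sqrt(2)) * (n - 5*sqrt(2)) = n^5 - 17*sqrt(2)*n^4 - 2*n^4 + 34*sqrt(2)*n^3 + 174*n^3 - 348*n^2 - 190*sqrt(2)*n^2 - 800*n + 380*sqrt(2)*n + 1600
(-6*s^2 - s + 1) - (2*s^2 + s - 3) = -8*s^2 - 2*s + 4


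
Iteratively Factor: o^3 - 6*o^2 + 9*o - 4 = (o - 4)*(o^2 - 2*o + 1) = (o - 4)*(o - 1)*(o - 1)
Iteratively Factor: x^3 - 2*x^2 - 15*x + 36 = (x - 3)*(x^2 + x - 12) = (x - 3)^2*(x + 4)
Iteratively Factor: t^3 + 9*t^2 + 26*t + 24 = (t + 3)*(t^2 + 6*t + 8) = (t + 2)*(t + 3)*(t + 4)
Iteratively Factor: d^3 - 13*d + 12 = (d - 3)*(d^2 + 3*d - 4) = (d - 3)*(d - 1)*(d + 4)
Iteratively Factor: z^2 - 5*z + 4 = (z - 4)*(z - 1)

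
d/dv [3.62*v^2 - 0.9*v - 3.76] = 7.24*v - 0.9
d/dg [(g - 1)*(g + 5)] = 2*g + 4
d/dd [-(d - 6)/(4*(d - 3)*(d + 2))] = (d^2 - 12*d + 12)/(4*(d^4 - 2*d^3 - 11*d^2 + 12*d + 36))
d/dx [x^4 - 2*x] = 4*x^3 - 2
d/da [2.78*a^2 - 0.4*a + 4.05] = 5.56*a - 0.4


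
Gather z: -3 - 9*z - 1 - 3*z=-12*z - 4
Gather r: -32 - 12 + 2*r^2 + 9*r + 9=2*r^2 + 9*r - 35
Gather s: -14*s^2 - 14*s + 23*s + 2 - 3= -14*s^2 + 9*s - 1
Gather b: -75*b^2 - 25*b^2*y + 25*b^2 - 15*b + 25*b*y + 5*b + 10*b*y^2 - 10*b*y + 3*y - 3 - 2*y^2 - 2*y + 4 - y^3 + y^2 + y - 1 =b^2*(-25*y - 50) + b*(10*y^2 + 15*y - 10) - y^3 - y^2 + 2*y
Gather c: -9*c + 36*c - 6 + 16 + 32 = 27*c + 42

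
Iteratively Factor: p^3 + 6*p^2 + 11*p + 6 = (p + 1)*(p^2 + 5*p + 6) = (p + 1)*(p + 2)*(p + 3)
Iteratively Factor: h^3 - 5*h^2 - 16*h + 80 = (h + 4)*(h^2 - 9*h + 20) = (h - 5)*(h + 4)*(h - 4)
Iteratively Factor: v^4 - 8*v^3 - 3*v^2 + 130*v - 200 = (v - 5)*(v^3 - 3*v^2 - 18*v + 40) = (v - 5)^2*(v^2 + 2*v - 8) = (v - 5)^2*(v + 4)*(v - 2)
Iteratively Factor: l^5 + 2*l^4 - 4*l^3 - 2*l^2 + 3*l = (l - 1)*(l^4 + 3*l^3 - l^2 - 3*l) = l*(l - 1)*(l^3 + 3*l^2 - l - 3) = l*(l - 1)^2*(l^2 + 4*l + 3) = l*(l - 1)^2*(l + 3)*(l + 1)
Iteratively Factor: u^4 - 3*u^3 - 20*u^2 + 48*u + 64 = (u - 4)*(u^3 + u^2 - 16*u - 16) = (u - 4)^2*(u^2 + 5*u + 4) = (u - 4)^2*(u + 1)*(u + 4)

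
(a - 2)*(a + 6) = a^2 + 4*a - 12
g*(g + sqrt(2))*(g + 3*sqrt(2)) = g^3 + 4*sqrt(2)*g^2 + 6*g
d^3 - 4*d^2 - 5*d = d*(d - 5)*(d + 1)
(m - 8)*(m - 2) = m^2 - 10*m + 16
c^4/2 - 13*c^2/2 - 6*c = c*(c/2 + 1/2)*(c - 4)*(c + 3)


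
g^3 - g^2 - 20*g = g*(g - 5)*(g + 4)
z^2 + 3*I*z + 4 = (z - I)*(z + 4*I)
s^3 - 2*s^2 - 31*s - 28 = (s - 7)*(s + 1)*(s + 4)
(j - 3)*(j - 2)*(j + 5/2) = j^3 - 5*j^2/2 - 13*j/2 + 15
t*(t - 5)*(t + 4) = t^3 - t^2 - 20*t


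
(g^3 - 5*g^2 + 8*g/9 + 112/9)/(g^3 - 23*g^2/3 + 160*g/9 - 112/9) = (3*g + 4)/(3*g - 4)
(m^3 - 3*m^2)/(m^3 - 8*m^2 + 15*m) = m/(m - 5)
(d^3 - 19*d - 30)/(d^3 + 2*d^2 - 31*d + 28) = (d^3 - 19*d - 30)/(d^3 + 2*d^2 - 31*d + 28)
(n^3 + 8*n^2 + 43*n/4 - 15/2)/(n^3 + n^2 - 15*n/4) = (2*n^2 + 11*n - 6)/(n*(2*n - 3))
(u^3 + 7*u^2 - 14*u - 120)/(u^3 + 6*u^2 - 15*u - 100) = (u + 6)/(u + 5)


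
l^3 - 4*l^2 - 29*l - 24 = (l - 8)*(l + 1)*(l + 3)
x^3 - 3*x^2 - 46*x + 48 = (x - 8)*(x - 1)*(x + 6)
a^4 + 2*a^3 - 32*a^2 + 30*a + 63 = (a - 3)^2*(a + 1)*(a + 7)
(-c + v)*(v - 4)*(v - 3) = -c*v^2 + 7*c*v - 12*c + v^3 - 7*v^2 + 12*v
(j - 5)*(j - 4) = j^2 - 9*j + 20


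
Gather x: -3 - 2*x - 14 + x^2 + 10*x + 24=x^2 + 8*x + 7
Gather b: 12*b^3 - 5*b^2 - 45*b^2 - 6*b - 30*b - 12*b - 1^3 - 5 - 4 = 12*b^3 - 50*b^2 - 48*b - 10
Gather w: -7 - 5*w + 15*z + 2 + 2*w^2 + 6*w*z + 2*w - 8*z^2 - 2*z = 2*w^2 + w*(6*z - 3) - 8*z^2 + 13*z - 5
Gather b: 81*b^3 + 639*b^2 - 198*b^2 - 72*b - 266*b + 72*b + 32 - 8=81*b^3 + 441*b^2 - 266*b + 24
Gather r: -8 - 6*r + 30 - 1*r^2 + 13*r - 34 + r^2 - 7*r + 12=0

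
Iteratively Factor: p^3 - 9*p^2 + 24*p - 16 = (p - 4)*(p^2 - 5*p + 4) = (p - 4)*(p - 1)*(p - 4)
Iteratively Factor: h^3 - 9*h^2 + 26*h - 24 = (h - 2)*(h^2 - 7*h + 12) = (h - 4)*(h - 2)*(h - 3)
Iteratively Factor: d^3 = (d)*(d^2) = d^2*(d)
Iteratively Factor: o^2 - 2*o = (o - 2)*(o)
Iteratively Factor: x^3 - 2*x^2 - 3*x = (x - 3)*(x^2 + x) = x*(x - 3)*(x + 1)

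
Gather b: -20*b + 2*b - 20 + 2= -18*b - 18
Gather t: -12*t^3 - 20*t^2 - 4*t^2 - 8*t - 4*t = -12*t^3 - 24*t^2 - 12*t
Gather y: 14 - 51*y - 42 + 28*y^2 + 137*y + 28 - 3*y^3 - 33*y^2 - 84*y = -3*y^3 - 5*y^2 + 2*y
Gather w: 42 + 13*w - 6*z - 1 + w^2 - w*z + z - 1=w^2 + w*(13 - z) - 5*z + 40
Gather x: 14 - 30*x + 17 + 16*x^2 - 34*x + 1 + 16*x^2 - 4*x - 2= 32*x^2 - 68*x + 30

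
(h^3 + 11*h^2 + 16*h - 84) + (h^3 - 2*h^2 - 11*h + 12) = 2*h^3 + 9*h^2 + 5*h - 72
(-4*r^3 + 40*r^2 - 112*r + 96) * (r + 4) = -4*r^4 + 24*r^3 + 48*r^2 - 352*r + 384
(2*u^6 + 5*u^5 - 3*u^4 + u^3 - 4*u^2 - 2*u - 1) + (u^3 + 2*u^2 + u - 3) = 2*u^6 + 5*u^5 - 3*u^4 + 2*u^3 - 2*u^2 - u - 4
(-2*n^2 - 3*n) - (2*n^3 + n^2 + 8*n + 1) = -2*n^3 - 3*n^2 - 11*n - 1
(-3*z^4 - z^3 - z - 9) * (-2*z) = 6*z^5 + 2*z^4 + 2*z^2 + 18*z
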